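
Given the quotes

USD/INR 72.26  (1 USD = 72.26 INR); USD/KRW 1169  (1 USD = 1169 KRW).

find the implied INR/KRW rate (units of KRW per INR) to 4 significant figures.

INR/KRW = 16.18

1 INR ÷ 72.26 = 0.0138389 USD
0.0138389 USD × 1169 = 16.1777 KRW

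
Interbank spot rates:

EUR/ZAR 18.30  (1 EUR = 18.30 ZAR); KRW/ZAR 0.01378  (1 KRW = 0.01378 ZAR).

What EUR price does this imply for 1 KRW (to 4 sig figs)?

1 KRW × 0.01378 = 0.01378 ZAR
0.01378 ZAR ÷ 18.30 = 0.000753005 EUR

KRW/EUR = 0.0007530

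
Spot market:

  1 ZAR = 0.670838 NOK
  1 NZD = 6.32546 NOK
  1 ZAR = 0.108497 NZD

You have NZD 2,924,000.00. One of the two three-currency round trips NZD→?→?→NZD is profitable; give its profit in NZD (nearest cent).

Profit: NZD 67,366.02

Profitable loop is NZD → NOK → ZAR → NZD:
NZD 2,924,000.00 × 6.32546 = NOK 18,495,645.04
NOK 18,495,645.04 ÷ 0.670838 = ZAR 27,570,956.09
ZAR 27,570,956.09 × 0.108497 = NZD 2,991,366.02
Profit = NZD 2,991,366.02 − NZD 2,924,000.00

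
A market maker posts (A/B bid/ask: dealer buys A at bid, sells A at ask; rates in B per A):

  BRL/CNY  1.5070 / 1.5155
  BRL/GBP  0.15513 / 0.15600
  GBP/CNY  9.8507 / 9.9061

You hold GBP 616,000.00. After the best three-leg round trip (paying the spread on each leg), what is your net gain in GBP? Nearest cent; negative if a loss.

Best loop GBP → CNY → BRL → GBP:
GBP 616,000.00 × 9.8507 (sell GBP at bid) = CNY 6,068,031.20
CNY 6,068,031.20 ÷ 1.5155 (buy BRL at ask) = BRL 4,003,979.68
BRL 4,003,979.68 × 0.15513 (sell BRL at bid) = GBP 621,137.37

Net profit: GBP 5,137.37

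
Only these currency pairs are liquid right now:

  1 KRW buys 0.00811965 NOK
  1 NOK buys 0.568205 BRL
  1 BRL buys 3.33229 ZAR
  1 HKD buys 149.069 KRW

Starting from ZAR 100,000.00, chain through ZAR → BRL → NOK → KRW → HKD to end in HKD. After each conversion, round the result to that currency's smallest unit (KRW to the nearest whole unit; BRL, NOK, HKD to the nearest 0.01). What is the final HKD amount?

HKD 43,634.24

ZAR 100,000.00 ÷ 3.33229 = BRL 30,009.39
BRL 30,009.39 ÷ 0.568205 = NOK 52,814.37
NOK 52,814.37 ÷ 0.00811965 = KRW 6,504,513
KRW 6,504,513 ÷ 149.069 = HKD 43,634.24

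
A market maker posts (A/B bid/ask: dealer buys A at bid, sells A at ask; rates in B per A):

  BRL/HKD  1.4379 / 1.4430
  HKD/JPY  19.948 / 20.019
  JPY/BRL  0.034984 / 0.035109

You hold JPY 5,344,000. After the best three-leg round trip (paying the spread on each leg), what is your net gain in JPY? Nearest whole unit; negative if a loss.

Best loop JPY → BRL → HKD → JPY:
JPY 5,344,000 × 0.034984 (sell JPY at bid) = BRL 186,954.50
BRL 186,954.50 × 1.4379 (sell BRL at bid) = HKD 268,821.87
HKD 268,821.87 × 19.948 (sell HKD at bid) = JPY 5,362,459

Net profit: JPY 18,459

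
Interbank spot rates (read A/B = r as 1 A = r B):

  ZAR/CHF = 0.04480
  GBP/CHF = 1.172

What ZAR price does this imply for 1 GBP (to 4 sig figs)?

1 GBP × 1.172 = 1.172 CHF
1.172 CHF ÷ 0.04480 = 26.1607 ZAR

GBP/ZAR = 26.16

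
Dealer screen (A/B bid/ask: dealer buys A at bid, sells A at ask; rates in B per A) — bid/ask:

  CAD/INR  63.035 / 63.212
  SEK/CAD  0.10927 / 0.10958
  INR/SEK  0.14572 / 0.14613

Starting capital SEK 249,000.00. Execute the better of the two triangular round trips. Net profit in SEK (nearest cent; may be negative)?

Best loop SEK → CAD → INR → SEK:
SEK 249,000.00 × 0.10927 (sell SEK at bid) = CAD 27,208.23
CAD 27,208.23 × 63.035 (sell CAD at bid) = INR 1,715,070.78
INR 1,715,070.78 × 0.14572 (sell INR at bid) = SEK 249,920.11

Net profit: SEK 920.11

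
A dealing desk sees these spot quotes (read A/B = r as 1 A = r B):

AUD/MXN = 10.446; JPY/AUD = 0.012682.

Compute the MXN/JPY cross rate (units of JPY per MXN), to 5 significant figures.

1 MXN ÷ 10.446 = 0.0957304 AUD
0.0957304 AUD ÷ 0.012682 = 7.54853 JPY

MXN/JPY = 7.5485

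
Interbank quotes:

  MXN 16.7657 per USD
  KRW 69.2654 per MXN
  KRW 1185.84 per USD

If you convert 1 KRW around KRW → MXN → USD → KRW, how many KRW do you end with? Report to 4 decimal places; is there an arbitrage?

Around KRW → MXN → USD → KRW: 1 ÷ 69.2654 ÷ 16.7657 × 1185.84 = 1.021147
Product > 1; profitable direction is KRW → MXN → USD → KRW.

1.0211 (arbitrage exists)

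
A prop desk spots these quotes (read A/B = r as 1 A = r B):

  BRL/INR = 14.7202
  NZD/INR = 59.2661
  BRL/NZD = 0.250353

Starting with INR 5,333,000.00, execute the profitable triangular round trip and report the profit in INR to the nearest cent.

Profit: INR 42,477.18

Profitable loop is INR → BRL → NZD → INR:
INR 5,333,000.00 ÷ 14.7202 = BRL 362,291.27
BRL 362,291.27 × 0.250353 = NZD 90,700.71
NZD 90,700.71 × 59.2661 = INR 5,375,477.18
Profit = INR 5,375,477.18 − INR 5,333,000.00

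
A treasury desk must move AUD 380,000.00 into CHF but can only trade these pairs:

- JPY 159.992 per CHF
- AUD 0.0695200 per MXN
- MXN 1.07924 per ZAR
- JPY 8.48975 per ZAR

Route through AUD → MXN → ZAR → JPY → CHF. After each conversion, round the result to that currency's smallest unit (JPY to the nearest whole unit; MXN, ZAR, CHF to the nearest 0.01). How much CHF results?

CHF 268,752.45

AUD 380,000.00 ÷ 0.0695200 = MXN 5,466,052.93
MXN 5,466,052.93 ÷ 1.07924 = ZAR 5,064,724.19
ZAR 5,064,724.19 × 8.48975 = JPY 42,998,242
JPY 42,998,242 ÷ 159.992 = CHF 268,752.45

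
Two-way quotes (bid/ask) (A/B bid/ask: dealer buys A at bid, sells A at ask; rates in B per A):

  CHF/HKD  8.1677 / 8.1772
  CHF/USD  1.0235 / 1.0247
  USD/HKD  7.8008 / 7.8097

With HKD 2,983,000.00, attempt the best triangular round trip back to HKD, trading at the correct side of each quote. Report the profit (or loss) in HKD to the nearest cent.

Best loop HKD → USD → CHF → HKD:
HKD 2,983,000.00 ÷ 7.8097 (buy USD at ask) = USD 381,960.89
USD 381,960.89 ÷ 1.0247 (buy CHF at ask) = CHF 372,753.87
CHF 372,753.87 × 8.1677 (sell CHF at bid) = HKD 3,044,541.82

Net profit: HKD 61,541.82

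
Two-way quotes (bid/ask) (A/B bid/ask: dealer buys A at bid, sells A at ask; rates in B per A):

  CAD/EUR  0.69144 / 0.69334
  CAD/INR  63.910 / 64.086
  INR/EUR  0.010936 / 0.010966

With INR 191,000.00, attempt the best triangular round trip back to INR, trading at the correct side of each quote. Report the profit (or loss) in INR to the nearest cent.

Net profit: INR 1,537.10

Best loop INR → EUR → CAD → INR:
INR 191,000.00 × 0.010936 (sell INR at bid) = EUR 2,088.78
EUR 2,088.78 ÷ 0.69334 (buy CAD at ask) = CAD 3,012.63
CAD 3,012.63 × 63.910 (sell CAD at bid) = INR 192,537.10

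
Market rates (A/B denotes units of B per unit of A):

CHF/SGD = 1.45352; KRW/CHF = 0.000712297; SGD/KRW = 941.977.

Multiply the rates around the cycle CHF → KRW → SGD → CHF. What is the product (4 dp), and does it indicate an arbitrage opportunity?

Around CHF → KRW → SGD → CHF: 1 ÷ 0.000712297 ÷ 941.977 ÷ 1.45352 = 1.025363
Product > 1; profitable direction is CHF → KRW → SGD → CHF.

1.0254 (arbitrage exists)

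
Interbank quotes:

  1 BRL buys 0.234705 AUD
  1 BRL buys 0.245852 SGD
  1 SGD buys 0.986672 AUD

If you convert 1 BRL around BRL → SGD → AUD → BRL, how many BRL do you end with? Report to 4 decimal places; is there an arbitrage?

1.0335 (arbitrage exists)

Around BRL → SGD → AUD → BRL: 1 × 0.245852 × 0.986672 ÷ 0.234705 = 1.033533
Product > 1; profitable direction is BRL → SGD → AUD → BRL.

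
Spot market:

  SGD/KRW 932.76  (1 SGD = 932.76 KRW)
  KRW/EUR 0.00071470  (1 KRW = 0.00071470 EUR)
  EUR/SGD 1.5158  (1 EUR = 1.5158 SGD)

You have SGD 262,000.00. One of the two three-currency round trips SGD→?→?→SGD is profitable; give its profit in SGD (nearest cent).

Profit: SGD 2,750.56

Profitable loop is SGD → KRW → EUR → SGD:
SGD 262,000.00 × 932.76 = KRW 244,383,120
KRW 244,383,120 × 0.00071470 = EUR 174,660.62
EUR 174,660.62 × 1.5158 = SGD 264,750.56
Profit = SGD 264,750.56 − SGD 262,000.00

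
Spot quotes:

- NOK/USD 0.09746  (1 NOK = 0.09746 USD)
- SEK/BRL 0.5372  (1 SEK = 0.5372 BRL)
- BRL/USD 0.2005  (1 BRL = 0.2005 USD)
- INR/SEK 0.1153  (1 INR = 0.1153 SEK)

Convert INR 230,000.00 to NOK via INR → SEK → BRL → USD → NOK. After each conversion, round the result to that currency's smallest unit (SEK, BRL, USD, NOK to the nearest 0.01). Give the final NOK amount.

INR 230,000.00 × 0.1153 = SEK 26,519.00
SEK 26,519.00 × 0.5372 = BRL 14,246.01
BRL 14,246.01 × 0.2005 = USD 2,856.33
USD 2,856.33 ÷ 0.09746 = NOK 29,307.72

NOK 29,307.72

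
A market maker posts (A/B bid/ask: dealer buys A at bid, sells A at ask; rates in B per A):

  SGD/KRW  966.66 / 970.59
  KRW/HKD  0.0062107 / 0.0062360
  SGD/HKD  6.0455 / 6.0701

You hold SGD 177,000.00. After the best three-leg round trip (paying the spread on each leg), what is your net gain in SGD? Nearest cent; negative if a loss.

Best loop SGD → HKD → KRW → SGD:
SGD 177,000.00 × 6.0455 (sell SGD at bid) = HKD 1,070,053.50
HKD 1,070,053.50 ÷ 0.0062360 (buy KRW at ask) = KRW 171,592,928
KRW 171,592,928 ÷ 970.59 (buy SGD at ask) = SGD 176,792.39

Net result: SGD -207.61 (no profitable arbitrage after spreads)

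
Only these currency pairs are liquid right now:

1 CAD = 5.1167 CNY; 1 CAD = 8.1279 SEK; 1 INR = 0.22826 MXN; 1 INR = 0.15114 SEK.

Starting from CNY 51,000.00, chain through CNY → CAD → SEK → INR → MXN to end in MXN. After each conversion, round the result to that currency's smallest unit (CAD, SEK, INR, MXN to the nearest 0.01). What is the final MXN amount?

MXN 122,351.39

CNY 51,000.00 ÷ 5.1167 = CAD 9,967.36
CAD 9,967.36 × 8.1279 = SEK 81,013.71
SEK 81,013.71 ÷ 0.15114 = INR 536,017.67
INR 536,017.67 × 0.22826 = MXN 122,351.39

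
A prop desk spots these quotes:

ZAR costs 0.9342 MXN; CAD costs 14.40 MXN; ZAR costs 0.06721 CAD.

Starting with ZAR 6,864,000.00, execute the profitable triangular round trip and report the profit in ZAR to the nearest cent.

Profitable loop is ZAR → CAD → MXN → ZAR:
ZAR 6,864,000.00 × 0.06721 = CAD 461,329.44
CAD 461,329.44 × 14.40 = MXN 6,643,143.94
MXN 6,643,143.94 ÷ 0.9342 = ZAR 7,111,051.10
Profit = ZAR 7,111,051.10 − ZAR 6,864,000.00

Profit: ZAR 247,051.10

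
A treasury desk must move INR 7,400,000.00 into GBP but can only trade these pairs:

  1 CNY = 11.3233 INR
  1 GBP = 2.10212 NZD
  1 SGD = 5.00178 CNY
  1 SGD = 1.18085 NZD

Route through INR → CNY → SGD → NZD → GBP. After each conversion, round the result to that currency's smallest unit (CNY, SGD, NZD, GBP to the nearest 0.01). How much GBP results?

INR 7,400,000.00 ÷ 11.3233 = CNY 653,519.73
CNY 653,519.73 ÷ 5.00178 = SGD 130,657.43
SGD 130,657.43 × 1.18085 = NZD 154,286.83
NZD 154,286.83 ÷ 2.10212 = GBP 73,395.82

GBP 73,395.82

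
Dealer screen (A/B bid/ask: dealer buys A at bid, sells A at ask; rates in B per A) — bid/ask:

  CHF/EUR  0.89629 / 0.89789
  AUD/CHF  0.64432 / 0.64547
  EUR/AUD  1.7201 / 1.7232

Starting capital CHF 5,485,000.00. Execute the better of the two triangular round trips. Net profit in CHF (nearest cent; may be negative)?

Net profit: CHF 7,141.90

Best loop CHF → AUD → EUR → CHF:
CHF 5,485,000.00 ÷ 0.64547 (buy AUD at ask) = AUD 8,497,683.86
AUD 8,497,683.86 ÷ 1.7232 (buy EUR at ask) = EUR 4,931,339.29
EUR 4,931,339.29 ÷ 0.89789 (buy CHF at ask) = CHF 5,492,141.90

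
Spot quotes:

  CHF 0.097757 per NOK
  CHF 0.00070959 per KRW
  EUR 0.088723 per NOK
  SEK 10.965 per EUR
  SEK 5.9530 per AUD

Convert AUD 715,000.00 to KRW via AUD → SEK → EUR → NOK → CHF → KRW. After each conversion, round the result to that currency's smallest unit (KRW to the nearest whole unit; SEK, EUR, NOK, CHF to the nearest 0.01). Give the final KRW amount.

KRW 602,750,321

AUD 715,000.00 × 5.9530 = SEK 4,256,395.00
SEK 4,256,395.00 ÷ 10.965 = EUR 388,180.12
EUR 388,180.12 ÷ 0.088723 = NOK 4,375,191.55
NOK 4,375,191.55 × 0.097757 = CHF 427,705.60
CHF 427,705.60 ÷ 0.00070959 = KRW 602,750,321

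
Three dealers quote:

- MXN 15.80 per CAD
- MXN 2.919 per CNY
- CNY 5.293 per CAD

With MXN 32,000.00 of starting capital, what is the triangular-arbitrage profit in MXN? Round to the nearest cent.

Profit: MXN 724.35

Profitable loop is MXN → CNY → CAD → MXN:
MXN 32,000.00 ÷ 2.919 = CNY 10,962.66
CNY 10,962.66 ÷ 5.293 = CAD 2,071.16
CAD 2,071.16 × 15.80 = MXN 32,724.35
Profit = MXN 32,724.35 − MXN 32,000.00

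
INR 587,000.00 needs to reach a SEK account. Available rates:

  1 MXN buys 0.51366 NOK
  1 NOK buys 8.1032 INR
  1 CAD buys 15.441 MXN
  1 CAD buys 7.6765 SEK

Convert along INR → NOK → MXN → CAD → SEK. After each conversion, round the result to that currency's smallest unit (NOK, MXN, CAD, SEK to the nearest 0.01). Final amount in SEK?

INR 587,000.00 ÷ 8.1032 = NOK 72,440.52
NOK 72,440.52 ÷ 0.51366 = MXN 141,028.15
MXN 141,028.15 ÷ 15.441 = CAD 9,133.36
CAD 9,133.36 × 7.6765 = SEK 70,112.24

SEK 70,112.24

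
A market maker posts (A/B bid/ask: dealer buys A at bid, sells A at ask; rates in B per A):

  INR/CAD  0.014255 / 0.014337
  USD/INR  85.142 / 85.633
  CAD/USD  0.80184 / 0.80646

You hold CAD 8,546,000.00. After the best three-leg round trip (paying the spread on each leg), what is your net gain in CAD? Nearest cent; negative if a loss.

Best loop CAD → INR → USD → CAD:
CAD 8,546,000.00 ÷ 0.014337 (buy INR at ask) = INR 596,080,072.54
INR 596,080,072.54 ÷ 85.633 (buy USD at ask) = USD 6,960,868.74
USD 6,960,868.74 ÷ 0.80646 (buy CAD at ask) = CAD 8,631,387.47

Net profit: CAD 85,387.47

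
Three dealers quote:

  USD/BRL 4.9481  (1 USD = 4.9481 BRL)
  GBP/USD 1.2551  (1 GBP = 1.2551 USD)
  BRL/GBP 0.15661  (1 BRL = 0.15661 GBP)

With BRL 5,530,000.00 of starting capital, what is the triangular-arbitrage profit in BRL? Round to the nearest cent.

Profitable loop is BRL → USD → GBP → BRL:
BRL 5,530,000.00 ÷ 4.9481 = USD 1,117,600.70
USD 1,117,600.70 ÷ 1.2551 = GBP 890,447.53
GBP 890,447.53 ÷ 0.15661 = BRL 5,685,764.19
Profit = BRL 5,685,764.19 − BRL 5,530,000.00

Profit: BRL 155,764.19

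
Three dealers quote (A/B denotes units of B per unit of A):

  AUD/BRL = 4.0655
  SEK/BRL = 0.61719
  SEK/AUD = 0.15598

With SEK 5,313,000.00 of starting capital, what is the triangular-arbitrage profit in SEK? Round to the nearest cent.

Profit: SEK 145,883.38

Profitable loop is SEK → AUD → BRL → SEK:
SEK 5,313,000.00 × 0.15598 = AUD 828,721.74
AUD 828,721.74 × 4.0655 = BRL 3,369,168.23
BRL 3,369,168.23 ÷ 0.61719 = SEK 5,458,883.38
Profit = SEK 5,458,883.38 − SEK 5,313,000.00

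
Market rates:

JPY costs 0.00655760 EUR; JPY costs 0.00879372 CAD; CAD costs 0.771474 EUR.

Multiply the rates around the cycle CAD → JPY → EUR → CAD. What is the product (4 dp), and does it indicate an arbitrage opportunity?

Around CAD → JPY → EUR → CAD: 1 ÷ 0.00879372 × 0.00655760 ÷ 0.771474 = 0.966609
Product < 1; profitable direction is CAD → EUR → JPY → CAD.

0.9666 (arbitrage exists)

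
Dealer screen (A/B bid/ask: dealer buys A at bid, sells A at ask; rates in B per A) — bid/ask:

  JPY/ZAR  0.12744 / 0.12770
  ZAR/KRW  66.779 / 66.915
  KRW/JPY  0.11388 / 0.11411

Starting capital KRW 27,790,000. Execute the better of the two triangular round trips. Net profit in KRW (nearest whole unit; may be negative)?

Best loop KRW → ZAR → JPY → KRW:
KRW 27,790,000 ÷ 66.915 (buy ZAR at ask) = ZAR 415,303.00
ZAR 415,303.00 ÷ 0.12770 (buy JPY at ask) = JPY 3,252,177
JPY 3,252,177 ÷ 0.11411 (buy KRW at ask) = KRW 28,500,368

Net profit: KRW 710,368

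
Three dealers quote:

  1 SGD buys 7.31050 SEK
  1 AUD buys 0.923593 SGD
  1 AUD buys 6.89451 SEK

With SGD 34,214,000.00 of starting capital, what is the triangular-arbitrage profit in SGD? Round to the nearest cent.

Profitable loop is SGD → AUD → SEK → SGD:
SGD 34,214,000.00 ÷ 0.923593 = AUD 37,044,455.73
AUD 37,044,455.73 × 6.89451 = SEK 255,403,370.47
SEK 255,403,370.47 ÷ 7.31050 = SGD 34,936,511.93
Profit = SGD 34,936,511.93 − SGD 34,214,000.00

Profit: SGD 722,511.93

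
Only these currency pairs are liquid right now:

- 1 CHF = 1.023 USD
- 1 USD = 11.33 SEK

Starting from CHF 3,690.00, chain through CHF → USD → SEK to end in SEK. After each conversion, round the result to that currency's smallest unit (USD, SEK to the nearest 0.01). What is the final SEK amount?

CHF 3,690.00 × 1.023 = USD 3,774.87
USD 3,774.87 × 11.33 = SEK 42,769.28

SEK 42,769.28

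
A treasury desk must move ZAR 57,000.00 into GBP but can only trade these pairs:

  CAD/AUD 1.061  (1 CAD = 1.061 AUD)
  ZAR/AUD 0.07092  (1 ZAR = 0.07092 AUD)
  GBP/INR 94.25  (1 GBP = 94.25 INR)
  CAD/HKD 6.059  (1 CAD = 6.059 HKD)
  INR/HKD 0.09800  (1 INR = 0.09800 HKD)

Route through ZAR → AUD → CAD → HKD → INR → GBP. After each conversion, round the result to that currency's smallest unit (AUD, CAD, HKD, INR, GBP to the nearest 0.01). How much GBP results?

GBP 2,499.32

ZAR 57,000.00 × 0.07092 = AUD 4,042.44
AUD 4,042.44 ÷ 1.061 = CAD 3,810.03
CAD 3,810.03 × 6.059 = HKD 23,084.97
HKD 23,084.97 ÷ 0.09800 = INR 235,560.92
INR 235,560.92 ÷ 94.25 = GBP 2,499.32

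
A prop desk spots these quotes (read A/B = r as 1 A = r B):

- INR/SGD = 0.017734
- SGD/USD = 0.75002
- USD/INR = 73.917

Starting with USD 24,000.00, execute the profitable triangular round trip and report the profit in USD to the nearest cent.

Profit: USD 411.10

Profitable loop is USD → SGD → INR → USD:
USD 24,000.00 ÷ 0.75002 = SGD 31,999.15
SGD 31,999.15 ÷ 0.017734 = INR 1,804,395.32
INR 1,804,395.32 ÷ 73.917 = USD 24,411.10
Profit = USD 24,411.10 − USD 24,000.00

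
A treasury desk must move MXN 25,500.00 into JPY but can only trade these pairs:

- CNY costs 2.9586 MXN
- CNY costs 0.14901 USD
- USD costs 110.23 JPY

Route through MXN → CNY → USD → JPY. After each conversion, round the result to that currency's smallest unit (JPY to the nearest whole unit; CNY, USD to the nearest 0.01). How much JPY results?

JPY 141,569

MXN 25,500.00 ÷ 2.9586 = CNY 8,618.94
CNY 8,618.94 × 0.14901 = USD 1,284.31
USD 1,284.31 × 110.23 = JPY 141,569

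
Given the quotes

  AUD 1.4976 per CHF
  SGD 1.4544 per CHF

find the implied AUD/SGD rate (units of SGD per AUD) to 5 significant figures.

1 AUD ÷ 1.4976 = 0.667735 CHF
0.667735 CHF × 1.4544 = 0.971154 SGD

AUD/SGD = 0.97115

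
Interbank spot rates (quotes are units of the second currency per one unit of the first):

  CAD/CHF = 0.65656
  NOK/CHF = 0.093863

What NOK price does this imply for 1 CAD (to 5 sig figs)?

CAD/NOK = 6.9949

1 CAD × 0.65656 = 0.65656 CHF
0.65656 CHF ÷ 0.093863 = 6.99488 NOK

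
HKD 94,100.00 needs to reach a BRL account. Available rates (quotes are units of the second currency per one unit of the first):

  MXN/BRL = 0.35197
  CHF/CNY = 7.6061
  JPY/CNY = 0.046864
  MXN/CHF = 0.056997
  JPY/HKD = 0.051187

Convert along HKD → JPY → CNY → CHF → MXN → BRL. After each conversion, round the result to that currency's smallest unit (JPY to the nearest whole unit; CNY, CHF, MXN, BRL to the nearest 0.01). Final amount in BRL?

BRL 69,945.68

HKD 94,100.00 ÷ 0.051187 = JPY 1,838,357
JPY 1,838,357 × 0.046864 = CNY 86,152.76
CNY 86,152.76 ÷ 7.6061 = CHF 11,326.80
CHF 11,326.80 ÷ 0.056997 = MXN 198,726.25
MXN 198,726.25 × 0.35197 = BRL 69,945.68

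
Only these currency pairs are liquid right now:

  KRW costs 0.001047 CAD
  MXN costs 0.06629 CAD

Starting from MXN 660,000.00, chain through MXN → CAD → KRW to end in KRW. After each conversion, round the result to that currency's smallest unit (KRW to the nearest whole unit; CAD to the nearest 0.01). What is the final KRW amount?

KRW 41,787,393

MXN 660,000.00 × 0.06629 = CAD 43,751.40
CAD 43,751.40 ÷ 0.001047 = KRW 41,787,393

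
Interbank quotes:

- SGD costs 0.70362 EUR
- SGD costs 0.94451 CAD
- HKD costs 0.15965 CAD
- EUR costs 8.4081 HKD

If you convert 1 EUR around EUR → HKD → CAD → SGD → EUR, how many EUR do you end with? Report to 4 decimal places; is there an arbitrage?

Around EUR → HKD → CAD → SGD → EUR: 1 × 8.4081 × 0.15965 ÷ 0.94451 × 0.70362 = 0.999996
Product ≈ 1 (deviation 0.000%, within rounding noise).

1.0000 (no arbitrage)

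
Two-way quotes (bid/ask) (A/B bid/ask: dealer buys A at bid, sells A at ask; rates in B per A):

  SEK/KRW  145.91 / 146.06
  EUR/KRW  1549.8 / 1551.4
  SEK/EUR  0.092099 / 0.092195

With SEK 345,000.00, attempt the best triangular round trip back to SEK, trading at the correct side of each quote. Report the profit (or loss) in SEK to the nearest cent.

Net profit: SEK 6,943.54

Best loop SEK → KRW → EUR → SEK:
SEK 345,000.00 × 145.91 (sell SEK at bid) = KRW 50,338,950
KRW 50,338,950 ÷ 1551.4 (buy EUR at ask) = EUR 32,447.43
EUR 32,447.43 ÷ 0.092195 (buy SEK at ask) = SEK 351,943.54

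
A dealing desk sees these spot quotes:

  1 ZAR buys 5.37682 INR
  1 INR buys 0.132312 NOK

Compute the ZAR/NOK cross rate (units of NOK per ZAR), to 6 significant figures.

1 ZAR × 5.37682 = 5.37682 INR
5.37682 INR × 0.132312 = 0.711418 NOK

ZAR/NOK = 0.711418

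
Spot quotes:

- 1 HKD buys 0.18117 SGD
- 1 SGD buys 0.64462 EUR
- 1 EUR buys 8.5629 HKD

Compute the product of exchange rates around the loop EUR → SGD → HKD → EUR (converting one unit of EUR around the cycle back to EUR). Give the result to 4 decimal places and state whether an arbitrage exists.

1.0000 (no arbitrage)

Around EUR → SGD → HKD → EUR: 1 ÷ 0.64462 ÷ 0.18117 ÷ 8.5629 = 0.999975
Product ≈ 1 (deviation 0.003%, within rounding noise).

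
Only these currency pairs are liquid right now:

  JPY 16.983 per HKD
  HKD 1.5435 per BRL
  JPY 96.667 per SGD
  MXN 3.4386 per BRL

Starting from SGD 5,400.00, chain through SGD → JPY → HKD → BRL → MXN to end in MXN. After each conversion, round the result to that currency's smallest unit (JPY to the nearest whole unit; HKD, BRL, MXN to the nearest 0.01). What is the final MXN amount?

SGD 5,400.00 × 96.667 = JPY 522,002
JPY 522,002 ÷ 16.983 = HKD 30,736.74
HKD 30,736.74 ÷ 1.5435 = BRL 19,913.66
BRL 19,913.66 × 3.4386 = MXN 68,475.11

MXN 68,475.11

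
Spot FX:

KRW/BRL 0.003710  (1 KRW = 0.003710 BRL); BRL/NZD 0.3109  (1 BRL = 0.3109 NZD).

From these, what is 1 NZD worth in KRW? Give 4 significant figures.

NZD/KRW = 867.0

1 NZD ÷ 0.3109 = 3.21647 BRL
3.21647 BRL ÷ 0.003710 = 866.973 KRW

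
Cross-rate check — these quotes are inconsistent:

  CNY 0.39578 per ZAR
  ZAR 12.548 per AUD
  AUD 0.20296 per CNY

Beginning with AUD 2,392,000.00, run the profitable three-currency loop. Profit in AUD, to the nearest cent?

Profitable loop is AUD → ZAR → CNY → AUD:
AUD 2,392,000.00 × 12.548 = ZAR 30,014,816.00
ZAR 30,014,816.00 × 0.39578 = CNY 11,879,263.88
CNY 11,879,263.88 × 0.20296 = AUD 2,411,015.40
Profit = AUD 2,411,015.40 − AUD 2,392,000.00

Profit: AUD 19,015.40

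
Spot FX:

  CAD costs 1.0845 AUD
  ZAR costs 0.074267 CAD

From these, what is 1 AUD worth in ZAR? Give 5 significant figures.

AUD/ZAR = 12.416

1 AUD ÷ 1.0845 = 0.922084 CAD
0.922084 CAD ÷ 0.074267 = 12.4158 ZAR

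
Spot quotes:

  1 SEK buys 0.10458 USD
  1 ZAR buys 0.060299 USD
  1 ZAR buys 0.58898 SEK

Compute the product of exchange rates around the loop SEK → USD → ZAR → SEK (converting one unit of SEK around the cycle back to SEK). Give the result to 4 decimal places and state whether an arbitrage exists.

1.0215 (arbitrage exists)

Around SEK → USD → ZAR → SEK: 1 × 0.10458 ÷ 0.060299 × 0.58898 = 1.021502
Product > 1; profitable direction is SEK → USD → ZAR → SEK.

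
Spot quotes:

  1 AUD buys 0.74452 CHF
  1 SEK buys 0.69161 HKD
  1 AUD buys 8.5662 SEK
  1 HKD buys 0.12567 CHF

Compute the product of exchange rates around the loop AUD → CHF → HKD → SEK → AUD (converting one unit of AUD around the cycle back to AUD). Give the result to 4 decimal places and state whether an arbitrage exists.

Around AUD → CHF → HKD → SEK → AUD: 1 × 0.74452 ÷ 0.12567 ÷ 0.69161 ÷ 8.5662 = 0.999989
Product ≈ 1 (deviation 0.001%, within rounding noise).

1.0000 (no arbitrage)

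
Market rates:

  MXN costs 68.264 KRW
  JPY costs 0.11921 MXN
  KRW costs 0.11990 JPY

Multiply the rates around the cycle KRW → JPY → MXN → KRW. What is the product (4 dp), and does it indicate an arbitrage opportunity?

0.9757 (arbitrage exists)

Around KRW → JPY → MXN → KRW: 1 × 0.11990 × 0.11921 × 68.264 = 0.975716
Product < 1; profitable direction is KRW → MXN → JPY → KRW.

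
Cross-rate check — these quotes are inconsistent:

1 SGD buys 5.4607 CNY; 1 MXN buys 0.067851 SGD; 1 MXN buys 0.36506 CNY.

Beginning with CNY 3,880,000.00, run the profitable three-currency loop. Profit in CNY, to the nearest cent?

Profit: CNY 57,966.77

Profitable loop is CNY → MXN → SGD → CNY:
CNY 3,880,000.00 ÷ 0.36506 = MXN 10,628,389.85
MXN 10,628,389.85 × 0.067851 = SGD 721,146.88
SGD 721,146.88 × 5.4607 = CNY 3,937,966.77
Profit = CNY 3,937,966.77 − CNY 3,880,000.00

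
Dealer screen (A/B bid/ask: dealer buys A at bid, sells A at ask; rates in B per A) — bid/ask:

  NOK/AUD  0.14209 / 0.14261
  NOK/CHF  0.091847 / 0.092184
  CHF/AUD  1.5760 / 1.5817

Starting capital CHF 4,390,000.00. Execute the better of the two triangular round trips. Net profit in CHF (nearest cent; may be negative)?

Net profit: CHF 65,903.01

Best loop CHF → AUD → NOK → CHF:
CHF 4,390,000.00 × 1.5760 (sell CHF at bid) = AUD 6,918,640.00
AUD 6,918,640.00 ÷ 0.14261 (buy NOK at ask) = NOK 48,514,409.93
NOK 48,514,409.93 × 0.091847 (sell NOK at bid) = CHF 4,455,903.01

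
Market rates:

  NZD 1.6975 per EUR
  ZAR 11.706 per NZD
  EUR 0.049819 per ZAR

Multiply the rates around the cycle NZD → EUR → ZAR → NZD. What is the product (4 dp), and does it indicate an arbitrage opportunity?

Around NZD → EUR → ZAR → NZD: 1 ÷ 1.6975 ÷ 0.049819 ÷ 11.706 = 1.010152
Product > 1; profitable direction is NZD → EUR → ZAR → NZD.

1.0102 (arbitrage exists)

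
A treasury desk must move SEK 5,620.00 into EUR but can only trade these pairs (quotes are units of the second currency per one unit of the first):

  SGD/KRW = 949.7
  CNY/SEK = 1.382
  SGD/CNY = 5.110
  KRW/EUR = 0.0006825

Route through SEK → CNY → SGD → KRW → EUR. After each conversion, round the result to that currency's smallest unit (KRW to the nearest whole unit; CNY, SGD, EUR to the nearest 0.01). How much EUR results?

EUR 515.82

SEK 5,620.00 ÷ 1.382 = CNY 4,066.57
CNY 4,066.57 ÷ 5.110 = SGD 795.81
SGD 795.81 × 949.7 = KRW 755,781
KRW 755,781 × 0.0006825 = EUR 515.82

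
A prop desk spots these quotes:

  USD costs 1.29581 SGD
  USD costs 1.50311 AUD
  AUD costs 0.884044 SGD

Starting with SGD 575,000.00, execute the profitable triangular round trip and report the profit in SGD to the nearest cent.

Profit: SGD 14,645.74

Profitable loop is SGD → USD → AUD → SGD:
SGD 575,000.00 ÷ 1.29581 = USD 443,737.89
USD 443,737.89 × 1.50311 = AUD 666,986.87
AUD 666,986.87 × 0.884044 = SGD 589,645.74
Profit = SGD 589,645.74 − SGD 575,000.00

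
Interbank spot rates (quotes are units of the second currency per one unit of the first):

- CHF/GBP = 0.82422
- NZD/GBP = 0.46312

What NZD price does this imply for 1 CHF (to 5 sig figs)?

CHF/NZD = 1.7797

1 CHF × 0.82422 = 0.82422 GBP
0.82422 GBP ÷ 0.46312 = 1.77971 NZD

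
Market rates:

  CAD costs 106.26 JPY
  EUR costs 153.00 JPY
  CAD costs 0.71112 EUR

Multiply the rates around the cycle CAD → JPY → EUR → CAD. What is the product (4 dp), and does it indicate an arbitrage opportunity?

0.9766 (arbitrage exists)

Around CAD → JPY → EUR → CAD: 1 × 106.26 ÷ 153.00 ÷ 0.71112 = 0.976642
Product < 1; profitable direction is CAD → EUR → JPY → CAD.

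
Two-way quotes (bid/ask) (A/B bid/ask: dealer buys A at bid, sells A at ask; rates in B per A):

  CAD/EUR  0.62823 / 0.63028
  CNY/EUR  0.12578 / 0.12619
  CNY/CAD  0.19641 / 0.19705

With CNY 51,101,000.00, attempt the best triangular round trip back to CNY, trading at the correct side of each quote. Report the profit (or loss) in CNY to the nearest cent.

Best loop CNY → EUR → CAD → CNY:
CNY 51,101,000.00 × 0.12578 (sell CNY at bid) = EUR 6,427,483.78
EUR 6,427,483.78 ÷ 0.63028 (buy CAD at ask) = CAD 10,197,822.84
CAD 10,197,822.84 ÷ 0.19705 (buy CNY at ask) = CNY 51,752,463.03

Net profit: CNY 651,463.03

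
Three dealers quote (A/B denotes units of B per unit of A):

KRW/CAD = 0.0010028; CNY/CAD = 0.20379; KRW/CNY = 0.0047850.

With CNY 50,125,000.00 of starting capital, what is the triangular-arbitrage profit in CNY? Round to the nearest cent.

Profit: CNY 1,422,059.91

Profitable loop is CNY → KRW → CAD → CNY:
CNY 50,125,000.00 ÷ 0.0047850 = KRW 10,475,444,096
KRW 10,475,444,096 × 0.0010028 = CAD 10,504,775.34
CAD 10,504,775.34 ÷ 0.20379 = CNY 51,547,059.91
Profit = CNY 51,547,059.91 − CNY 50,125,000.00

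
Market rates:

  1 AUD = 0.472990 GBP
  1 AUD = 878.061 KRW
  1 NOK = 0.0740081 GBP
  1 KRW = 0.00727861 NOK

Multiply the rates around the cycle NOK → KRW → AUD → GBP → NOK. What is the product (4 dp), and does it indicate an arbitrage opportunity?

Around NOK → KRW → AUD → GBP → NOK: 1 ÷ 0.00727861 ÷ 878.061 × 0.472990 ÷ 0.0740081 = 0.999999
Product ≈ 1 (deviation 0.000%, within rounding noise).

1.0000 (no arbitrage)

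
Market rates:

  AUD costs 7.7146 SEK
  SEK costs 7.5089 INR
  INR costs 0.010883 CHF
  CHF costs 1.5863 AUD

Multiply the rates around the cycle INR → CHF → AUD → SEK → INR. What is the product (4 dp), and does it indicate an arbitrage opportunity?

Around INR → CHF → AUD → SEK → INR: 1 × 0.010883 × 1.5863 × 7.7146 × 7.5089 = 1.000055
Product ≈ 1 (deviation 0.005%, within rounding noise).

1.0001 (no arbitrage)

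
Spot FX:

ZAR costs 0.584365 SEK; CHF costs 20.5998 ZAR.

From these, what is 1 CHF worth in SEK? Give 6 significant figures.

CHF/SEK = 12.0378

1 CHF × 20.5998 = 20.5998 ZAR
20.5998 ZAR × 0.584365 = 12.0378 SEK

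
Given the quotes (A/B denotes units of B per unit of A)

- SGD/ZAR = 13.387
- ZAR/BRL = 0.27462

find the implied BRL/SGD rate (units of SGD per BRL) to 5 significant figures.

1 BRL ÷ 0.27462 = 3.6414 ZAR
3.6414 ZAR ÷ 13.387 = 0.27201 SGD

BRL/SGD = 0.27201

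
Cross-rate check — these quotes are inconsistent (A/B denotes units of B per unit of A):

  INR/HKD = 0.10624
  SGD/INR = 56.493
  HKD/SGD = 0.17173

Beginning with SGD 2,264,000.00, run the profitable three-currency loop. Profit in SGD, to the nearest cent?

Profitable loop is SGD → INR → HKD → SGD:
SGD 2,264,000.00 × 56.493 = INR 127,900,152.00
INR 127,900,152.00 × 0.10624 = HKD 13,588,112.15
HKD 13,588,112.15 × 0.17173 = SGD 2,333,486.50
Profit = SGD 2,333,486.50 − SGD 2,264,000.00

Profit: SGD 69,486.50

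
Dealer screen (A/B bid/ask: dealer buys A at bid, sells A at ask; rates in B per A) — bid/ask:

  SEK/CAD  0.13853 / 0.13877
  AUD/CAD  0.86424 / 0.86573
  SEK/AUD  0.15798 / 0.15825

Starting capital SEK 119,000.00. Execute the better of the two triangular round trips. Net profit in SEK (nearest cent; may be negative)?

Best loop SEK → CAD → AUD → SEK:
SEK 119,000.00 × 0.13853 (sell SEK at bid) = CAD 16,485.07
CAD 16,485.07 ÷ 0.86573 (buy AUD at ask) = AUD 19,041.81
AUD 19,041.81 ÷ 0.15825 (buy SEK at ask) = SEK 120,327.42

Net profit: SEK 1,327.42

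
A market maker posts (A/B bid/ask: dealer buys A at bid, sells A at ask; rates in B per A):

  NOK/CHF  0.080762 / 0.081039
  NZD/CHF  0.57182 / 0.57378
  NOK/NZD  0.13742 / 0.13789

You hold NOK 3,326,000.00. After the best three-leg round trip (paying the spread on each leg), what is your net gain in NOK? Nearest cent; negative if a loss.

Best loop NOK → CHF → NZD → NOK:
NOK 3,326,000.00 × 0.080762 (sell NOK at bid) = CHF 268,614.41
CHF 268,614.41 ÷ 0.57378 (buy NZD at ask) = NZD 468,148.79
NZD 468,148.79 ÷ 0.13789 (buy NOK at ask) = NOK 3,395,088.76

Net profit: NOK 69,088.76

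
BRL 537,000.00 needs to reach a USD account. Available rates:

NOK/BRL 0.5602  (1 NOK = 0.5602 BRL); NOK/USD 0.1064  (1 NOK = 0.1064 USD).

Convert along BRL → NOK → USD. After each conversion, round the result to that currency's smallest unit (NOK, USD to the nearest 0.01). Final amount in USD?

BRL 537,000.00 ÷ 0.5602 = NOK 958,586.22
NOK 958,586.22 × 0.1064 = USD 101,993.57

USD 101,993.57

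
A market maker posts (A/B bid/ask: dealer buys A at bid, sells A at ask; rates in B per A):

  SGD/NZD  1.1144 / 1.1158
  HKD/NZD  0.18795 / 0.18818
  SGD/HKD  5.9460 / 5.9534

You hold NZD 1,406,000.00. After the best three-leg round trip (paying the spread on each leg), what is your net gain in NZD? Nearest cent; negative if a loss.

Best loop NZD → SGD → HKD → NZD:
NZD 1,406,000.00 ÷ 1.1158 (buy SGD at ask) = SGD 1,260,082.45
SGD 1,260,082.45 × 5.9460 (sell SGD at bid) = HKD 7,492,450.26
HKD 7,492,450.26 × 0.18795 (sell HKD at bid) = NZD 1,408,206.03

Net profit: NZD 2,206.03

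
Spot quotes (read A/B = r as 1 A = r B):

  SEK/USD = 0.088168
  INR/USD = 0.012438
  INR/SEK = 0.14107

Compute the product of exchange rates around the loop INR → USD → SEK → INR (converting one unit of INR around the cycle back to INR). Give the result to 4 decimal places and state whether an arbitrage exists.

Around INR → USD → SEK → INR: 1 × 0.012438 ÷ 0.088168 ÷ 0.14107 = 1.000011
Product ≈ 1 (deviation 0.001%, within rounding noise).

1.0000 (no arbitrage)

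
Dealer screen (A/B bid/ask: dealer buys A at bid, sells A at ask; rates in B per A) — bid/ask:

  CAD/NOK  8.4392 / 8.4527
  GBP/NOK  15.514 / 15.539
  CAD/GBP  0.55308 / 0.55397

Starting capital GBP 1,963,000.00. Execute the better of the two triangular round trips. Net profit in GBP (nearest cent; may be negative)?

Best loop GBP → NOK → CAD → GBP:
GBP 1,963,000.00 × 15.514 (sell GBP at bid) = NOK 30,453,982.00
NOK 30,453,982.00 ÷ 8.4527 (buy CAD at ask) = CAD 3,602,870.33
CAD 3,602,870.33 × 0.55308 (sell CAD at bid) = GBP 1,992,675.52

Net profit: GBP 29,675.52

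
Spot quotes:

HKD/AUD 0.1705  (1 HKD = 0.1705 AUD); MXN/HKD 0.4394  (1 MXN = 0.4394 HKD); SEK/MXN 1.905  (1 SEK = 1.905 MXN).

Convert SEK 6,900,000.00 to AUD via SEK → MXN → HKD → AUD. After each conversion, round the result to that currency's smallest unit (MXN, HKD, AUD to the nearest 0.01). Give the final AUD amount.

SEK 6,900,000.00 × 1.905 = MXN 13,144,500.00
MXN 13,144,500.00 × 0.4394 = HKD 5,775,693.30
HKD 5,775,693.30 × 0.1705 = AUD 984,755.71

AUD 984,755.71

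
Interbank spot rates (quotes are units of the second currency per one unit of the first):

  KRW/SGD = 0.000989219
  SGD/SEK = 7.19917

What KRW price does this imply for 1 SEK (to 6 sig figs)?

1 SEK ÷ 7.19917 = 0.138905 SGD
0.138905 SGD ÷ 0.000989219 = 140.419 KRW

SEK/KRW = 140.419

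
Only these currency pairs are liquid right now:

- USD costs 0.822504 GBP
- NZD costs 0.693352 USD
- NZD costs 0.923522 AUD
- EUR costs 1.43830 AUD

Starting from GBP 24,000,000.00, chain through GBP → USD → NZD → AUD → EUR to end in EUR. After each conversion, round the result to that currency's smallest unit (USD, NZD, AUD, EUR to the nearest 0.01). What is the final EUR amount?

GBP 24,000,000.00 ÷ 0.822504 = USD 29,179,189.40
USD 29,179,189.40 ÷ 0.693352 = NZD 42,084,236.29
NZD 42,084,236.29 × 0.923522 = AUD 38,865,718.07
AUD 38,865,718.07 ÷ 1.43830 = EUR 27,021,982.95

EUR 27,021,982.95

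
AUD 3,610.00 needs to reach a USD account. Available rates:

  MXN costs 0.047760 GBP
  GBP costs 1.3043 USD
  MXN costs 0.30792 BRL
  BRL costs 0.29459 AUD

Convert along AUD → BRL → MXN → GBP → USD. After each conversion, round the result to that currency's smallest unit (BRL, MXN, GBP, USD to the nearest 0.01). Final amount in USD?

USD 2,479.10

AUD 3,610.00 ÷ 0.29459 = BRL 12,254.32
BRL 12,254.32 ÷ 0.30792 = MXN 39,797.09
MXN 39,797.09 × 0.047760 = GBP 1,900.71
GBP 1,900.71 × 1.3043 = USD 2,479.10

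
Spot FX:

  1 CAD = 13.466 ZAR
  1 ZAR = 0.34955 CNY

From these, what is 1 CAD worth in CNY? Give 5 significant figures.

CAD/CNY = 4.7070

1 CAD × 13.466 = 13.466 ZAR
13.466 ZAR × 0.34955 = 4.70704 CNY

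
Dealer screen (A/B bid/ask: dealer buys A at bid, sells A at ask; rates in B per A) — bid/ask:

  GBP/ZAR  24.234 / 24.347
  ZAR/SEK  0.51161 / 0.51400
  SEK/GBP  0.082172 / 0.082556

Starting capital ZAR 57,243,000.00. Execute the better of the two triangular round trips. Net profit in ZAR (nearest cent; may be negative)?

Net profit: ZAR 1,076,040.75

Best loop ZAR → SEK → GBP → ZAR:
ZAR 57,243,000.00 × 0.51161 (sell ZAR at bid) = SEK 29,286,091.23
SEK 29,286,091.23 × 0.082172 (sell SEK at bid) = GBP 2,406,496.69
GBP 2,406,496.69 × 24.234 (sell GBP at bid) = ZAR 58,319,040.75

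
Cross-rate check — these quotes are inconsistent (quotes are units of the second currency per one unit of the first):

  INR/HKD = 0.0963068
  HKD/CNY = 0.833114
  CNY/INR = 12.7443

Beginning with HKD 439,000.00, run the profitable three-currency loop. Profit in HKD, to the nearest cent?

Profit: HKD 9,892.03

Profitable loop is HKD → CNY → INR → HKD:
HKD 439,000.00 × 0.833114 = CNY 365,737.05
CNY 365,737.05 × 12.7443 = INR 4,661,062.64
INR 4,661,062.64 × 0.0963068 = HKD 448,892.03
Profit = HKD 448,892.03 − HKD 439,000.00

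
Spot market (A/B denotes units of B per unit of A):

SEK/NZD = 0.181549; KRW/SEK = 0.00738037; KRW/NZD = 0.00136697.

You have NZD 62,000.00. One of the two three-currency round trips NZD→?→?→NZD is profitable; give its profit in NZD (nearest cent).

Profit: NZD 1,252.64

Profitable loop is NZD → SEK → KRW → NZD:
NZD 62,000.00 ÷ 0.181549 = SEK 341,505.60
SEK 341,505.60 ÷ 0.00738037 = KRW 46,272,152
KRW 46,272,152 × 0.00136697 = NZD 63,252.64
Profit = NZD 63,252.64 − NZD 62,000.00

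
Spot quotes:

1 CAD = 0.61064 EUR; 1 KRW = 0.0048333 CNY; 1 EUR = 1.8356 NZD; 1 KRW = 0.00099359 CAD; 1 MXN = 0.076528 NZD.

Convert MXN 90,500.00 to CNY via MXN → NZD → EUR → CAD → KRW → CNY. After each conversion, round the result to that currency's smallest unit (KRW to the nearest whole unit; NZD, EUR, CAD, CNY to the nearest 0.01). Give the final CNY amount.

MXN 90,500.00 × 0.076528 = NZD 6,925.78
NZD 6,925.78 ÷ 1.8356 = EUR 3,773.03
EUR 3,773.03 ÷ 0.61064 = CAD 6,178.81
CAD 6,178.81 ÷ 0.00099359 = KRW 6,218,672
KRW 6,218,672 × 0.0048333 = CNY 30,056.71

CNY 30,056.71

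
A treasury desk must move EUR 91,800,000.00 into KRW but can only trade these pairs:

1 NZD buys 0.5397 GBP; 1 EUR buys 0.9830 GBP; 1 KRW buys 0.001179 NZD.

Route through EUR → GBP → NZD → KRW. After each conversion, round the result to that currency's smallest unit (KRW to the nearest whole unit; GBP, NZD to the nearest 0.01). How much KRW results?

EUR 91,800,000.00 × 0.9830 = GBP 90,239,400.00
GBP 90,239,400.00 ÷ 0.5397 = NZD 167,202,890.49
NZD 167,202,890.49 ÷ 0.001179 = KRW 141,817,549,186

KRW 141,817,549,186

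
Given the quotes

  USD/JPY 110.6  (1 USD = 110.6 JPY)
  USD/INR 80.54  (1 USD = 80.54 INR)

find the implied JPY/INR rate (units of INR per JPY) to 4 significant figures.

JPY/INR = 0.7282

1 JPY ÷ 110.6 = 0.00904159 USD
0.00904159 USD × 80.54 = 0.72821 INR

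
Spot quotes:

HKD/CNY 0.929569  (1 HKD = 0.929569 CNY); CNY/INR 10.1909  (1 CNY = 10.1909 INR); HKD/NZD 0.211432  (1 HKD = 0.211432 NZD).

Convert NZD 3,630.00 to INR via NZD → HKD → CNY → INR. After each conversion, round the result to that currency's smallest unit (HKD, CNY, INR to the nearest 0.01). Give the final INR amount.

NZD 3,630.00 ÷ 0.211432 = HKD 17,168.64
HKD 17,168.64 × 0.929569 = CNY 15,959.44
CNY 15,959.44 × 10.1909 = INR 162,641.06

INR 162,641.06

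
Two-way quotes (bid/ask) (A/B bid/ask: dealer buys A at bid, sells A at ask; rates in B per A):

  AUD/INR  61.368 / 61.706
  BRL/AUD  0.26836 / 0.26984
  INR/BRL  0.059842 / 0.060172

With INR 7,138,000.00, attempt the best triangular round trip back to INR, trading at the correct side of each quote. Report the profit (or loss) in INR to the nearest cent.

Best loop INR → AUD → BRL → INR:
INR 7,138,000.00 ÷ 61.706 (buy AUD at ask) = AUD 115,677.57
AUD 115,677.57 ÷ 0.26984 (buy BRL at ask) = BRL 428,689.47
BRL 428,689.47 ÷ 0.060172 (buy INR at ask) = INR 7,124,401.29

Net result: INR -13,598.71 (no profitable arbitrage after spreads)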